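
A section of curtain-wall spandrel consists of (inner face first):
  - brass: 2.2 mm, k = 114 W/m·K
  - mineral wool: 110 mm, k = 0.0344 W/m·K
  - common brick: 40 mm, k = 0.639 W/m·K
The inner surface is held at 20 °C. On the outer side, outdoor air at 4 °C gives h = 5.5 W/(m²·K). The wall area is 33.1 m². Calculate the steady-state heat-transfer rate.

Model the wall as resistances in series:
R_brass = L/(kA) = 0.0022/(114×33.1) = 5.83×10^-7 K/W
R_mineral wool = L/(kA) = 0.11/(0.0344×33.1) = 0.09661 K/W
R_common brick = L/(kA) = 0.04/(0.639×33.1) = 0.001891 K/W
R_outer film = 1/(h_o·A) = 1/(5.5×33.1) = 0.005493 K/W
R_total = 0.104 K/W
Q = ΔT / R_total = 16 / 0.104

Q ≈ 154 W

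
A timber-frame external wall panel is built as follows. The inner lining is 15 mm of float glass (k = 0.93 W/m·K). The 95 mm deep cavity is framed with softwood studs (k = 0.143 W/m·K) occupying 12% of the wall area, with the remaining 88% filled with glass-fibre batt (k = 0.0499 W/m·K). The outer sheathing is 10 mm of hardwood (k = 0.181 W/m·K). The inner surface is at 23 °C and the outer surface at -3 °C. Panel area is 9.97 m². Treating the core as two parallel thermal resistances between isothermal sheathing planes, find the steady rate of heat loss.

Q ≈ 159 W

Sheathing layers in series; stud and cavity paths in parallel between them.
R_inner = 0.015/(0.93×9.97) = 0.001618 K/W
R_stud  = 0.095/(0.143×0.12×9.97) = 0.5553 K/W
R_cav   = 0.095/(0.0499×0.88×9.97) = 0.217 K/W
1/R_core = 1/R_stud + 1/R_cav → R_core = 0.156 K/W
R_outer = 0.01/(0.181×9.97) = 0.005541 K/W
R_total = 0.1632 K/W
Q = ΔT/R_total = 26/0.1632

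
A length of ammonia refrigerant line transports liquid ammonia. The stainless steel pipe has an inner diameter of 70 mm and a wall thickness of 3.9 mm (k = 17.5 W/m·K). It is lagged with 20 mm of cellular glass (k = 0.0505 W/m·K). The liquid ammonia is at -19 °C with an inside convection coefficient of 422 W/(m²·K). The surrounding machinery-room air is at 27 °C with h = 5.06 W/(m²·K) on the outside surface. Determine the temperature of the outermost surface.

Radial resistances (cylindrical: R_cond = ln(r_o/r_i)/(2πkL), R_conv = 1/(h·2πrL)):
R_inner film = 1/(h_i·2πr₁L) = 1/(422×2π×0.035×1) = 0.01078 K/W
R_stainless steel pipe wall = ln(38.9/35)/(2π×17.5×1) = 9.608×10^-4 K/W
R_cellular glass = ln(58.9/38.9)/(2π×0.0505×1) = 1.307 K/W
R_outer film = 1/(h_o·2πr_oL) = 1/(5.06×2π×0.0589×1) = 0.534 K/W
R_total = 1.853 K/W
Q = ΔT/R_total = 46/1.853
Q = 24.8 W/m
T_interface = T_inner + Q·ΣR(inner→interface) = -19 + 24.8×1.319

T ≈ 13.7 °C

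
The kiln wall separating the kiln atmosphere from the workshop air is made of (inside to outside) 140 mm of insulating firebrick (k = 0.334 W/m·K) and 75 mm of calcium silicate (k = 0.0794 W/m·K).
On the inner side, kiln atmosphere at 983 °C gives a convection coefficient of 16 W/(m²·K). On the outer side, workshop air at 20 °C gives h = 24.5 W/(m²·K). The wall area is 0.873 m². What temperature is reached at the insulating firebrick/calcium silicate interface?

T ≈ 667 °C

Using the resistance-network approach (series):
R_inner film = 1/(h_i·A) = 1/(16×0.873) = 0.07159 K/W
R_insulating firebrick = L/(kA) = 0.14/(0.334×0.873) = 0.4801 K/W
R_calcium silicate = L/(kA) = 0.075/(0.0794×0.873) = 1.082 K/W
R_outer film = 1/(h_o·A) = 1/(24.5×0.873) = 0.04675 K/W
R_total = 1.68 K/W;  Q = ΔT/R_total = 963/1.68 = 573 W
T_interface = T_inner − Q·ΣR(inner→interface) = 983 − 573×0.5517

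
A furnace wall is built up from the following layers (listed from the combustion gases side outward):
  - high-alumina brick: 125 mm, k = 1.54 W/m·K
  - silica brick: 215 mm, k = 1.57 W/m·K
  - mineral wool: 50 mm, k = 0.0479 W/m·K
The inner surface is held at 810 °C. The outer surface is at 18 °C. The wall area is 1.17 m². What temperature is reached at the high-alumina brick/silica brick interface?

Treating each layer as a thermal resistance in series:
R_high-alumina brick = L/(kA) = 0.125/(1.54×1.17) = 0.06938 K/W
R_silica brick = L/(kA) = 0.215/(1.57×1.17) = 0.117 K/W
R_mineral wool = L/(kA) = 0.05/(0.0479×1.17) = 0.8922 K/W
R_total = 1.079 K/W;  Q = ΔT/R_total = 792/1.079 = 734.3 W
T_interface = T_inner − Q·ΣR(inner→interface) = 810 − 734×0.06938

T ≈ 759 °C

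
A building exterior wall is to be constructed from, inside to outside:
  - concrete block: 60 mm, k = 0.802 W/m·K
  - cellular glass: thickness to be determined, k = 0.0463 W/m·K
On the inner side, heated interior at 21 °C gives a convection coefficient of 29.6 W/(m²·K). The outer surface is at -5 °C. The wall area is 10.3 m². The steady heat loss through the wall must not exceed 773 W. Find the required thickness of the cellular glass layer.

Treating each layer as a thermal resistance in series:
R_inner film = 1/(h_i·A) = 1/(29.6×10.3) = 0.00328 K/W
R_concrete block = L/(kA) = 0.06/(0.802×10.3) = 0.007263 K/W
Sum of the known resistances R_other = 0.01054 K/W
Required total resistance R_tot = ΔT/Q_allow = 26/773 = 0.03364 K/W
R_cellular glass = R_tot − R_other = 0.02309 K/W
L = R·k·A = 0.02309×0.0463×10.3

L ≈ 11 mm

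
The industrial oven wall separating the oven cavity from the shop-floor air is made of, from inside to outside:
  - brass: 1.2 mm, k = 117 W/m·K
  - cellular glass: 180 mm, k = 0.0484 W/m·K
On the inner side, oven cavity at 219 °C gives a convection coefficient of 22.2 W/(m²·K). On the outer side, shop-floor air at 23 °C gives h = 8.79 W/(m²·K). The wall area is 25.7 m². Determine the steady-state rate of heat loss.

Q ≈ 1300 W

Treating each layer as a thermal resistance in series:
R_inner film = 1/(h_i·A) = 1/(22.2×25.7) = 0.001753 K/W
R_brass = L/(kA) = 0.0012/(117×25.7) = 3.991×10^-7 K/W
R_cellular glass = L/(kA) = 0.18/(0.0484×25.7) = 0.1447 K/W
R_outer film = 1/(h_o·A) = 1/(8.79×25.7) = 0.004427 K/W
R_total = 0.1509 K/W
Q = ΔT / R_total = 196 / 0.1509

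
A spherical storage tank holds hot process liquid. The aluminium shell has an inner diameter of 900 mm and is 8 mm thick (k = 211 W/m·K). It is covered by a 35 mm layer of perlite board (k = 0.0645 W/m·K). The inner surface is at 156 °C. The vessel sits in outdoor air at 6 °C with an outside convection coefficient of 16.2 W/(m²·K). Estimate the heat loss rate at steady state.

Radial (spherical) resistances in series:
R_aluminium shell = (1/0.45 − 1/0.458)/(4π×211) = 1.464×10^-5 K/W
R_perlite board = (1/0.458 − 1/0.493)/(4π×0.0645) = 0.1912 K/W
R_outer film = 1/(h·4πr_o²) = 1/(16.2×4π×0.493²) = 0.02021 K/W
R_total = 0.2115 K/W
Q = ΔT/R_total = 150/0.2115

Q ≈ 709 W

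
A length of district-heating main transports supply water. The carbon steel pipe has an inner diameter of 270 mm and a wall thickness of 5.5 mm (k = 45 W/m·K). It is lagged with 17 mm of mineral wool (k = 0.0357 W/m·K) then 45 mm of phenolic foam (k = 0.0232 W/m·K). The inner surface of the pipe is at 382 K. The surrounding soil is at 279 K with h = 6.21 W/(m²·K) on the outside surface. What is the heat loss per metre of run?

Cylindrical conduction, so R = ln(r₂/r₁)/(2πkL) per layer, in series:
R_carbon steel pipe wall = ln(140.5/135)/(2π×45×1) = 1.412×10^-4 K/W
R_mineral wool = ln(157.5/140.5)/(2π×0.0357×1) = 0.5092 K/W
R_phenolic foam = ln(202.5/157.5)/(2π×0.0232×1) = 1.724 K/W
R_outer film = 1/(h_o·2πr_oL) = 1/(6.21×2π×0.2025×1) = 0.1266 K/W
R_total = 2.36 K/W
Q = ΔT/R_total = 103/2.36

q′ ≈ 43.6 W/m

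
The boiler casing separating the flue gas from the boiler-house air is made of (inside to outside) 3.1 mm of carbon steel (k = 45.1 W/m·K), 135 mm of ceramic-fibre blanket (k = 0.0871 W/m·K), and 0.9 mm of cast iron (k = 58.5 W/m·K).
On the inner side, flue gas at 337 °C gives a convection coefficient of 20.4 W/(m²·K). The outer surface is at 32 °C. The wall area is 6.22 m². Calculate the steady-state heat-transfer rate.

Thermal resistances in series:
R_inner film = 1/(h_i·A) = 1/(20.4×6.22) = 0.007881 K/W
R_carbon steel = L/(kA) = 0.0031/(45.1×6.22) = 1.105×10^-5 K/W
R_ceramic-fibre blanket = L/(kA) = 0.135/(0.0871×6.22) = 0.2492 K/W
R_cast iron = L/(kA) = 0.0009/(58.5×6.22) = 2.473×10^-6 K/W
R_total = 0.2571 K/W
Q = ΔT / R_total = 305 / 0.2571

Q ≈ 1190 W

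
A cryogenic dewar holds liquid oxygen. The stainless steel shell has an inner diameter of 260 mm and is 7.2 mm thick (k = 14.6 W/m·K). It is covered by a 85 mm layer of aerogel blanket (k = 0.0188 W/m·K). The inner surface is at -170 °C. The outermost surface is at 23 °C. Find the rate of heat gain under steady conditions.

Q ≈ 16.4 W

Each spherical layer contributes R = (1/r_i − 1/r_o)/(4πk):
R_stainless steel shell = (1/0.13 − 1/0.1372)/(4π×14.6) = 0.0022 K/W
R_aerogel blanket = (1/0.1372 − 1/0.2222)/(4π×0.0188) = 11.8 K/W
R_total = 11.8 K/W
Q = ΔT/R_total = 193/11.8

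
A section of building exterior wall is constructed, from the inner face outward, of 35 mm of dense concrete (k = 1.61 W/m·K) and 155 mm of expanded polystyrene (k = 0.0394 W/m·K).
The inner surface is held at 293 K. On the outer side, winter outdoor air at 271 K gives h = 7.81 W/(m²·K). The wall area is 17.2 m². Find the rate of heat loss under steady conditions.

Treating each layer as a thermal resistance in series:
R_dense concrete = L/(kA) = 0.035/(1.61×17.2) = 0.001264 K/W
R_expanded polystyrene = L/(kA) = 0.155/(0.0394×17.2) = 0.2287 K/W
R_outer film = 1/(h_o·A) = 1/(7.81×17.2) = 0.007444 K/W
R_total = 0.2374 K/W
Q = ΔT / R_total = 22 / 0.2374

Q ≈ 92.7 W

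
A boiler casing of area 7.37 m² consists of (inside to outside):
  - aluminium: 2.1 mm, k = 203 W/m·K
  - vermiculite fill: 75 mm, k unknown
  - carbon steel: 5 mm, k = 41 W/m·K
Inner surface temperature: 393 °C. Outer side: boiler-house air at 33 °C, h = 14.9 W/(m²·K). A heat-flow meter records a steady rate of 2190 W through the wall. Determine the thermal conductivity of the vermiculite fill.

Series thermal resistances:
R_aluminium = L/(kA) = 0.0021/(203×7.37) = 1.404×10^-6 K/W
R_carbon steel = L/(kA) = 0.005/(41×7.37) = 1.655×10^-5 K/W
R_outer film = 1/(h_o·A) = 1/(14.9×7.37) = 0.009106 K/W
Sum of known resistances R_other = 0.009124 K/W
Total R = ΔT/Q = 360/2190 = 0.1644 K/W
R_vermiculite fill = R_total − R_other = 0.1553 K/W
k = L/(R·A) = 0.075/(0.1553×7.37)

k ≈ 0.0655 W/(m·K)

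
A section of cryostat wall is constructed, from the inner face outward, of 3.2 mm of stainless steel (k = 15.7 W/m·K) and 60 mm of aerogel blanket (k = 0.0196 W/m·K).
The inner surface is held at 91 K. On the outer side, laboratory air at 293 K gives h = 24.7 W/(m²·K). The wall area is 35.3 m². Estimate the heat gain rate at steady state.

Q ≈ 2300 W

Model the wall as resistances in series:
R_stainless steel = L/(kA) = 0.0032/(15.7×35.3) = 5.774×10^-6 K/W
R_aerogel blanket = L/(kA) = 0.06/(0.0196×35.3) = 0.08672 K/W
R_outer film = 1/(h_o·A) = 1/(24.7×35.3) = 0.001147 K/W
R_total = 0.08787 K/W
Q = ΔT / R_total = 202 / 0.08787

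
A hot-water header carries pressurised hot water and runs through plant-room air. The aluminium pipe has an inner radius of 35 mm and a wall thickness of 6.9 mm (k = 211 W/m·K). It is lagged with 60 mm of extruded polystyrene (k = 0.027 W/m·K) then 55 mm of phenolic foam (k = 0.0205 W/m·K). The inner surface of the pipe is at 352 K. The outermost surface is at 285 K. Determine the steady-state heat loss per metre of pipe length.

Cylindrical conduction, so R = ln(r₂/r₁)/(2πkL) per layer, in series:
R_aluminium pipe wall = ln(41.9/35)/(2π×211×1) = 1.357×10^-4 K/W
R_extruded polystyrene = ln(101.9/41.9)/(2π×0.027×1) = 5.239 K/W
R_phenolic foam = ln(156.9/101.9)/(2π×0.0205×1) = 3.351 K/W
R_total = 8.59 K/W
Q = ΔT/R_total = 67/8.59

q′ ≈ 7.8 W/m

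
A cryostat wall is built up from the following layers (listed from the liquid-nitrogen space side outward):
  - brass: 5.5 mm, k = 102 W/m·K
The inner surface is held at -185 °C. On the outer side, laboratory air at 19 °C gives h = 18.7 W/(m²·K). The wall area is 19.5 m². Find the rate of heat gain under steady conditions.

Q ≈ 74300 W

Model the wall as resistances in series:
R_brass = L/(kA) = 0.0055/(102×19.5) = 2.765×10^-6 K/W
R_outer film = 1/(h_o·A) = 1/(18.7×19.5) = 0.002742 K/W
R_total = 0.002745 K/W
Q = ΔT / R_total = 204 / 0.002745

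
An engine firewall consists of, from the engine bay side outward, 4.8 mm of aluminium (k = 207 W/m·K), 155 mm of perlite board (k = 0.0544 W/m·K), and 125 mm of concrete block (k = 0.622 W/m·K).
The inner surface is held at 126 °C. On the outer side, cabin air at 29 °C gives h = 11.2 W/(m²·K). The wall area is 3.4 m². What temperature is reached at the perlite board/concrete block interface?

T ≈ 38 °C

Model the wall as resistances in series:
R_aluminium = L/(kA) = 0.0048/(207×3.4) = 6.82×10^-6 K/W
R_perlite board = L/(kA) = 0.155/(0.0544×3.4) = 0.838 K/W
R_concrete block = L/(kA) = 0.125/(0.622×3.4) = 0.05911 K/W
R_outer film = 1/(h_o·A) = 1/(11.2×3.4) = 0.02626 K/W
R_total = 0.9234 K/W;  Q = ΔT/R_total = 97/0.9234 = 105 W
T_interface = T_inner − Q·ΣR(inner→interface) = 126 − 105×0.838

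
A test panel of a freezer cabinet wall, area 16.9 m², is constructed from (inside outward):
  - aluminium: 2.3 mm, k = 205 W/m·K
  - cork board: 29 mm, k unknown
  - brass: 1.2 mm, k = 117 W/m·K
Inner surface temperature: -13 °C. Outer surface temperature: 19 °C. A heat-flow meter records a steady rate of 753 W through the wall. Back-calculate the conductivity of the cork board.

k ≈ 0.0404 W/(m·K)

Thermal resistances in series:
R_aluminium = L/(kA) = 0.0023/(205×16.9) = 6.639×10^-7 K/W
R_brass = L/(kA) = 0.0012/(117×16.9) = 6.069×10^-7 K/W
Sum of known resistances R_other = 1.271×10^-6 K/W
Total R = ΔT/Q = 32/753 = 0.0425 K/W
R_cork board = R_total − R_other = 0.0425 K/W
k = L/(R·A) = 0.029/(0.0425×16.9)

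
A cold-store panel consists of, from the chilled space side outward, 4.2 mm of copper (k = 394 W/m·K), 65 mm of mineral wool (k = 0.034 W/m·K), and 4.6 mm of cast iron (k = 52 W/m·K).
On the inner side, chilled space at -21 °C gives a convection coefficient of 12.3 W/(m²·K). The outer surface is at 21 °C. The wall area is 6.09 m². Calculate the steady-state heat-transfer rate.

Q ≈ 128 W

Thermal resistances in series:
R_inner film = 1/(h_i·A) = 1/(12.3×6.09) = 0.01335 K/W
R_copper = L/(kA) = 0.0042/(394×6.09) = 1.75×10^-6 K/W
R_mineral wool = L/(kA) = 0.065/(0.034×6.09) = 0.3139 K/W
R_cast iron = L/(kA) = 0.0046/(52×6.09) = 1.453×10^-5 K/W
R_total = 0.3273 K/W
Q = ΔT / R_total = 42 / 0.3273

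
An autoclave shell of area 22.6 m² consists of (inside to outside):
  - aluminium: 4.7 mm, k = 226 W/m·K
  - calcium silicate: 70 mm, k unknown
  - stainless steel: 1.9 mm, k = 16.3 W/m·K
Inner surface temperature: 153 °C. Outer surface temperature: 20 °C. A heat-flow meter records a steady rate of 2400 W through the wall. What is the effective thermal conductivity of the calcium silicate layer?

k ≈ 0.0559 W/(m·K)

Thermal resistances in series:
R_aluminium = L/(kA) = 0.0047/(226×22.6) = 9.202×10^-7 K/W
R_stainless steel = L/(kA) = 0.0019/(16.3×22.6) = 5.158×10^-6 K/W
Sum of known resistances R_other = 6.078×10^-6 K/W
Total R = ΔT/Q = 133/2400 = 0.05542 K/W
R_calcium silicate = R_total − R_other = 0.05541 K/W
k = L/(R·A) = 0.07/(0.05541×22.6)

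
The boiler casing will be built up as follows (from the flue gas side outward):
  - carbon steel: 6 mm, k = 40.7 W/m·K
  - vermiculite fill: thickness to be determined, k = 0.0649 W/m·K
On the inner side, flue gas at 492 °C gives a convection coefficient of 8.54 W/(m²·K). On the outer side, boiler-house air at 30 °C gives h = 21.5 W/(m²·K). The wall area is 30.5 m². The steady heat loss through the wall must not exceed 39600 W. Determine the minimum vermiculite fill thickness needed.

L ≈ 12.5 mm

Model the wall as resistances in series:
R_inner film = 1/(h_i·A) = 1/(8.54×30.5) = 0.003839 K/W
R_carbon steel = L/(kA) = 0.006/(40.7×30.5) = 4.833×10^-6 K/W
R_outer film = 1/(h_o·A) = 1/(21.5×30.5) = 0.001525 K/W
Sum of the known resistances R_other = 0.005369 K/W
Required total resistance R_tot = ΔT/Q_allow = 462/39600 = 0.01167 K/W
R_vermiculite fill = R_tot − R_other = 0.006298 K/W
L = R·k·A = 0.006298×0.0649×30.5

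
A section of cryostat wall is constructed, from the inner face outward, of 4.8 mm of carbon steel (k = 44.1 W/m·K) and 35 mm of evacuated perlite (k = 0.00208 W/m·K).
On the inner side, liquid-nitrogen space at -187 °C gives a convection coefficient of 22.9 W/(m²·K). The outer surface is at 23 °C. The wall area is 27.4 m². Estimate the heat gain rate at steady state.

Q ≈ 341 W

Series thermal resistances:
R_inner film = 1/(h_i·A) = 1/(22.9×27.4) = 0.001594 K/W
R_carbon steel = L/(kA) = 0.0048/(44.1×27.4) = 3.972×10^-6 K/W
R_evacuated perlite = L/(kA) = 0.035/(0.00208×27.4) = 0.6141 K/W
R_total = 0.6157 K/W
Q = ΔT / R_total = 210 / 0.6157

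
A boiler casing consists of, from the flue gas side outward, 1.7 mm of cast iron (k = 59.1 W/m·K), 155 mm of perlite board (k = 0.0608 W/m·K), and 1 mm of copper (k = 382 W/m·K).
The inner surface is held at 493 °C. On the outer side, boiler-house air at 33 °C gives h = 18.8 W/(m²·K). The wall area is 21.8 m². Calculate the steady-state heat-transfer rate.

Q ≈ 3850 W

Model the wall as resistances in series:
R_cast iron = L/(kA) = 0.0017/(59.1×21.8) = 1.319×10^-6 K/W
R_perlite board = L/(kA) = 0.155/(0.0608×21.8) = 0.1169 K/W
R_copper = L/(kA) = 0.001/(382×21.8) = 1.201×10^-7 K/W
R_outer film = 1/(h_o·A) = 1/(18.8×21.8) = 0.00244 K/W
R_total = 0.1194 K/W
Q = ΔT / R_total = 460 / 0.1194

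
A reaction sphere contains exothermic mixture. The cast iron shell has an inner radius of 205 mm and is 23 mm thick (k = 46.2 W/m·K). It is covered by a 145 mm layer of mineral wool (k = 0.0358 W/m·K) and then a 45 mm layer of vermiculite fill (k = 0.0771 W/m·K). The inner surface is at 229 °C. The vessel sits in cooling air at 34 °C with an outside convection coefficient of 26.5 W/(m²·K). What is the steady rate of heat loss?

Q ≈ 47.5 W

Each spherical layer contributes R = (1/r_i − 1/r_o)/(4πk):
R_cast iron shell = (1/0.205 − 1/0.228)/(4π×46.2) = 8.476×10^-4 K/W
R_mineral wool = (1/0.228 − 1/0.373)/(4π×0.0358) = 3.79 K/W
R_vermiculite fill = (1/0.373 − 1/0.418)/(4π×0.0771) = 0.2979 K/W
R_outer film = 1/(h·4πr_o²) = 1/(26.5×4π×0.418²) = 0.01719 K/W
R_total = 4.106 K/W
Q = ΔT/R_total = 195/4.106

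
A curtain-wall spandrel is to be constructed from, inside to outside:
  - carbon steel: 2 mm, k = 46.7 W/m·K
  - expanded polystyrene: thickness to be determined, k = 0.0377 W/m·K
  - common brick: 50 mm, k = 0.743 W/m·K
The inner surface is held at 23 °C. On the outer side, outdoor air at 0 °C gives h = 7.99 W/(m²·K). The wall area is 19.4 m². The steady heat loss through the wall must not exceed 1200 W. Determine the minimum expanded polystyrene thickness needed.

Using the resistance-network approach (series):
R_carbon steel = L/(kA) = 0.002/(46.7×19.4) = 2.208×10^-6 K/W
R_common brick = L/(kA) = 0.05/(0.743×19.4) = 0.003469 K/W
R_outer film = 1/(h_o·A) = 1/(7.99×19.4) = 0.006451 K/W
Sum of the known resistances R_other = 0.009922 K/W
Required total resistance R_tot = ΔT/Q_allow = 23/1200 = 0.01917 K/W
R_expanded polystyrene = R_tot − R_other = 0.009244 K/W
L = R·k·A = 0.009244×0.0377×19.4

L ≈ 6.76 mm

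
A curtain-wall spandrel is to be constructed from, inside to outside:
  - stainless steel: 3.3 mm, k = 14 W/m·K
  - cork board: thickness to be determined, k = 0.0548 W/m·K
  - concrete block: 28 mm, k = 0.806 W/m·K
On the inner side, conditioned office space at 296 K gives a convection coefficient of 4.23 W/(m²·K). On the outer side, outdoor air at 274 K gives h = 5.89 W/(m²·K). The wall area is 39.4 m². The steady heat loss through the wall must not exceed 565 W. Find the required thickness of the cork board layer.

L ≈ 59.9 mm

Using the resistance-network approach (series):
R_inner film = 1/(h_i·A) = 1/(4.23×39.4) = 0.006 K/W
R_stainless steel = L/(kA) = 0.0033/(14×39.4) = 5.983×10^-6 K/W
R_concrete block = L/(kA) = 0.028/(0.806×39.4) = 8.817×10^-4 K/W
R_outer film = 1/(h_o·A) = 1/(5.89×39.4) = 0.004309 K/W
Sum of the known resistances R_other = 0.0112 K/W
Required total resistance R_tot = ΔT/Q_allow = 22/565 = 0.03894 K/W
R_cork board = R_tot − R_other = 0.02774 K/W
L = R·k·A = 0.02774×0.0548×39.4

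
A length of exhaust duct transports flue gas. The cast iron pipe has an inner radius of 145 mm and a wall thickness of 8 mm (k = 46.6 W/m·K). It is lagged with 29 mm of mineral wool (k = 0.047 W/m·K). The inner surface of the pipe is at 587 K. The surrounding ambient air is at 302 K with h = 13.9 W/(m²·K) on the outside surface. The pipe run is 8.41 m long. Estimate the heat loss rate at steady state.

Radial resistances (cylindrical: R_cond = ln(r_o/r_i)/(2πkL), R_conv = 1/(h·2πrL)):
R_cast iron pipe wall = ln(153/145)/(2π×46.6×8.41) = 2.181×10^-5 K/W
R_mineral wool = ln(182/153)/(2π×0.047×8.41) = 0.06989 K/W
R_outer film = 1/(h_o·2πr_oL) = 1/(13.9×2π×0.182×8.41) = 0.007481 K/W
R_total = 0.07739 K/W
Q = ΔT/R_total = 285/0.07739

Q ≈ 3680 W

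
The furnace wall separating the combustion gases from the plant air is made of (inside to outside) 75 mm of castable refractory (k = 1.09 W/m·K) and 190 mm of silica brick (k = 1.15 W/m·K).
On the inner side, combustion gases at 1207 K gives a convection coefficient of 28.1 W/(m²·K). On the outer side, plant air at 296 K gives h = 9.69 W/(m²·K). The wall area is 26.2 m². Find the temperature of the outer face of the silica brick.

Using the resistance-network approach (series):
R_inner film = 1/(h_i·A) = 1/(28.1×26.2) = 0.001358 K/W
R_castable refractory = L/(kA) = 0.075/(1.09×26.2) = 0.002626 K/W
R_silica brick = L/(kA) = 0.19/(1.15×26.2) = 0.006306 K/W
R_outer film = 1/(h_o·A) = 1/(9.69×26.2) = 0.003939 K/W
R_total = 0.01423 K/W;  Q = ΔT/R_total = 911/0.01423 = 64020 W
T_interface = T_inner − Q·ΣR(inner→interface) = 1207 − 64000×0.01029

T ≈ 548 K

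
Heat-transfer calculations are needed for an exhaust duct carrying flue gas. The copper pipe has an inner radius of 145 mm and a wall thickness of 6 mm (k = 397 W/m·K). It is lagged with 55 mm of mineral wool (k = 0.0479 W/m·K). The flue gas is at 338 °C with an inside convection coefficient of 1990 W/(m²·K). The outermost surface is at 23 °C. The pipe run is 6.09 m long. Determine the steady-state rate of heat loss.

Q ≈ 1860 W

Per-layer cylindrical resistances, series-summed:
R_inner film = 1/(h_i·2πr₁L) = 1/(1990×2π×0.145×6.09) = 9.057×10^-5 K/W
R_copper pipe wall = ln(151/145)/(2π×397×6.09) = 2.669×10^-6 K/W
R_mineral wool = ln(206/151)/(2π×0.0479×6.09) = 0.1695 K/W
R_total = 0.1696 K/W
Q = ΔT/R_total = 315/0.1696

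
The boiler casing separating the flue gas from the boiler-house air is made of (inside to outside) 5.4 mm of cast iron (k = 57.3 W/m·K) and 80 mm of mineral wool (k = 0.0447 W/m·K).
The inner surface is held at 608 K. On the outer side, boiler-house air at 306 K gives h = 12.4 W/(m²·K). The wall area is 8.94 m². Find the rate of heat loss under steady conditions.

Thermal resistances in series:
R_cast iron = L/(kA) = 0.0054/(57.3×8.94) = 1.054×10^-5 K/W
R_mineral wool = L/(kA) = 0.08/(0.0447×8.94) = 0.2002 K/W
R_outer film = 1/(h_o·A) = 1/(12.4×8.94) = 0.009021 K/W
R_total = 0.2092 K/W
Q = ΔT / R_total = 302 / 0.2092

Q ≈ 1440 W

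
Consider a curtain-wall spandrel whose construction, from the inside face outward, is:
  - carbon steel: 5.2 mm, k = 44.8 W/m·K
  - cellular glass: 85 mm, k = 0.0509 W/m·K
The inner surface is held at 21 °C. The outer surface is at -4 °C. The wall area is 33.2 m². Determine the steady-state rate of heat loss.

Q ≈ 497 W

Series thermal resistances:
R_carbon steel = L/(kA) = 0.0052/(44.8×33.2) = 3.496×10^-6 K/W
R_cellular glass = L/(kA) = 0.085/(0.0509×33.2) = 0.0503 K/W
R_total = 0.0503 K/W
Q = ΔT / R_total = 25 / 0.0503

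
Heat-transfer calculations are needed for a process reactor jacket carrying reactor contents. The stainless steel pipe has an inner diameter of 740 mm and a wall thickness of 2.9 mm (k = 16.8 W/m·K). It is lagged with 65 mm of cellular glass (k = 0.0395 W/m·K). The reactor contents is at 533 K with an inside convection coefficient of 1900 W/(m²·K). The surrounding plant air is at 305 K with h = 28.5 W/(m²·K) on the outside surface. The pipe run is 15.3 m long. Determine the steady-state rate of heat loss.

Q ≈ 5280 W

Radial resistances (cylindrical: R_cond = ln(r_o/r_i)/(2πkL), R_conv = 1/(h·2πrL)):
R_inner film = 1/(h_i·2πr₁L) = 1/(1900×2π×0.37×15.3) = 1.48×10^-5 K/W
R_stainless steel pipe wall = ln(372.9/370)/(2π×16.8×15.3) = 4.834×10^-6 K/W
R_cellular glass = ln(437.9/372.9)/(2π×0.0395×15.3) = 0.04231 K/W
R_outer film = 1/(h_o·2πr_oL) = 1/(28.5×2π×0.4379×15.3) = 8.335×10^-4 K/W
R_total = 0.04317 K/W
Q = ΔT/R_total = 228/0.04317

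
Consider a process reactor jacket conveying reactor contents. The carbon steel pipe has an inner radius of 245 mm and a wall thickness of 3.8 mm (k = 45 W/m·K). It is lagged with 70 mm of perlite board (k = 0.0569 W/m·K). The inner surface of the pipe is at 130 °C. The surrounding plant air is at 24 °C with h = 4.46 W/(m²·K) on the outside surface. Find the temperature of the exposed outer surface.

Per-layer cylindrical resistances, series-summed:
R_carbon steel pipe wall = ln(248.8/245)/(2π×45×1) = 5.444×10^-5 K/W
R_perlite board = ln(318.8/248.8)/(2π×0.0569×1) = 0.6934 K/W
R_outer film = 1/(h_o·2πr_oL) = 1/(4.46×2π×0.3188×1) = 0.1119 K/W
R_total = 0.8054 K/W
Q = ΔT/R_total = 106/0.8054
Q = 132 W/m
T_interface = T_inner − Q·ΣR(inner→interface) = 130 − 132×0.6935

T ≈ 38.7 °C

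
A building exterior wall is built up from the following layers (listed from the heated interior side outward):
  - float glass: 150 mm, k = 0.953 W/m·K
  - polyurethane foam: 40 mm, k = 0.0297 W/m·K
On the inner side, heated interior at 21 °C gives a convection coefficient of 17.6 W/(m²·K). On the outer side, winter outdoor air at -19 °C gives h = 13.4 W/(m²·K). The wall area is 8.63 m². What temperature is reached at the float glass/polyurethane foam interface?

T ≈ 15.8 °C

Model the wall as resistances in series:
R_inner film = 1/(h_i·A) = 1/(17.6×8.63) = 0.006584 K/W
R_float glass = L/(kA) = 0.15/(0.953×8.63) = 0.01824 K/W
R_polyurethane foam = L/(kA) = 0.04/(0.0297×8.63) = 0.1561 K/W
R_outer film = 1/(h_o·A) = 1/(13.4×8.63) = 0.008647 K/W
R_total = 0.1895 K/W;  Q = ΔT/R_total = 40/0.1895 = 211 W
T_interface = T_inner − Q·ΣR(inner→interface) = 21 − 211×0.02482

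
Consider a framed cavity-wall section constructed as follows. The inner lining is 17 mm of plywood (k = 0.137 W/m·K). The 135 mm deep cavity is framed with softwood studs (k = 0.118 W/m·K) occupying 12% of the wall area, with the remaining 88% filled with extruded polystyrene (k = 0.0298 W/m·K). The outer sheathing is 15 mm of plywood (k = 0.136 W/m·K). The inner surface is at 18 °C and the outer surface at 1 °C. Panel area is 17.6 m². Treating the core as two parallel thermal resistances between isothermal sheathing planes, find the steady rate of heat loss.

Q ≈ 83.6 W

Sheathing layers in series; stud and cavity paths in parallel between them.
R_inner = 0.017/(0.137×17.6) = 0.00705 K/W
R_stud  = 0.135/(0.118×0.12×17.6) = 0.5417 K/W
R_cav   = 0.135/(0.0298×0.88×17.6) = 0.2925 K/W
1/R_core = 1/R_stud + 1/R_cav → R_core = 0.1899 K/W
R_outer = 0.015/(0.136×17.6) = 0.006267 K/W
R_total = 0.2033 K/W
Q = ΔT/R_total = 17/0.2033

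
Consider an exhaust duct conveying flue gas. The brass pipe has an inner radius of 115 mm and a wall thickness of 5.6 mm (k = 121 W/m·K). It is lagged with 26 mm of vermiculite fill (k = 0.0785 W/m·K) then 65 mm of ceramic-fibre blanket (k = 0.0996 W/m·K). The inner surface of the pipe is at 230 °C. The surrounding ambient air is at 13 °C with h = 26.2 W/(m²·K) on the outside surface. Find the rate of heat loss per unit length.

Radial resistances (cylindrical: R_cond = ln(r_o/r_i)/(2πkL), R_conv = 1/(h·2πrL)):
R_brass pipe wall = ln(120.6/115)/(2π×121×1) = 6.254×10^-5 K/W
R_vermiculite fill = ln(146.6/120.6)/(2π×0.0785×1) = 0.3958 K/W
R_ceramic-fibre blanket = ln(211.6/146.6)/(2π×0.0996×1) = 0.5864 K/W
R_outer film = 1/(h_o·2πr_oL) = 1/(26.2×2π×0.2116×1) = 0.02871 K/W
R_total = 1.011 K/W
Q = ΔT/R_total = 217/1.011

q′ ≈ 215 W/m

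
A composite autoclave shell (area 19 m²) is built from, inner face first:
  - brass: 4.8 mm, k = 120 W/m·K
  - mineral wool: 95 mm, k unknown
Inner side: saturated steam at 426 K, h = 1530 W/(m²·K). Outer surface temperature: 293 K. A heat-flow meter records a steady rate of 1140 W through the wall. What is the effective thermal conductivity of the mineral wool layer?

Series thermal resistances:
R_inner film = 1/(h_i·A) = 1/(1530×19) = 3.44×10^-5 K/W
R_brass = L/(kA) = 0.0048/(120×19) = 2.105×10^-6 K/W
Sum of known resistances R_other = 3.65×10^-5 K/W
Total R = ΔT/Q = 133/1140 = 0.1167 K/W
R_mineral wool = R_total − R_other = 0.1166 K/W
k = L/(R·A) = 0.095/(0.1166×19)

k ≈ 0.0429 W/(m·K)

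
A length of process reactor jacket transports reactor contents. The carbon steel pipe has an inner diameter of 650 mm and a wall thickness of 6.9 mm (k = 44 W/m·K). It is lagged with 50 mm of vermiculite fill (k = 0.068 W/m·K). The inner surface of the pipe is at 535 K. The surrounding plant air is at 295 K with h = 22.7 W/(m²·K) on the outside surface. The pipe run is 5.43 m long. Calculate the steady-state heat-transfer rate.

For a radial system each layer contributes R = ln(r_out/r_in)/(2πkL); films add R = 1/(hA).
R_carbon steel pipe wall = ln(331.9/325)/(2π×44×5.43) = 1.399×10^-5 K/W
R_vermiculite fill = ln(381.9/331.9)/(2π×0.068×5.43) = 0.06048 K/W
R_outer film = 1/(h_o·2πr_oL) = 1/(22.7×2π×0.3819×5.43) = 0.003381 K/W
R_total = 0.06388 K/W
Q = ΔT/R_total = 240/0.06388

Q ≈ 3760 W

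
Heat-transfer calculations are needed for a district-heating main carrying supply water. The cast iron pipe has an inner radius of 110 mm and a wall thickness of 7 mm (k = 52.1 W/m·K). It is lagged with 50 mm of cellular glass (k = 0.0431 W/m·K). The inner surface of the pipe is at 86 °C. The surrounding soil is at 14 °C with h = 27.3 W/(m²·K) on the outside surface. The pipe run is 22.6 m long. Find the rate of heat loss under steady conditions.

Q ≈ 1210 W

Radial resistances (cylindrical: R_cond = ln(r_o/r_i)/(2πkL), R_conv = 1/(h·2πrL)):
R_cast iron pipe wall = ln(117/110)/(2π×52.1×22.6) = 8.339×10^-6 K/W
R_cellular glass = ln(167/117)/(2π×0.0431×22.6) = 0.05814 K/W
R_outer film = 1/(h_o·2πr_oL) = 1/(27.3×2π×0.167×22.6) = 0.001545 K/W
R_total = 0.05969 K/W
Q = ΔT/R_total = 72/0.05969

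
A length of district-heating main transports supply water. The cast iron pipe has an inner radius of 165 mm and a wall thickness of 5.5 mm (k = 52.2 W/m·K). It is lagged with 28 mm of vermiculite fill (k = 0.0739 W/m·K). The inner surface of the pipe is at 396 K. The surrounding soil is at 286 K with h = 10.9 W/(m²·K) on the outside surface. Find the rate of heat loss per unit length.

Cylindrical conduction, so R = ln(r₂/r₁)/(2πkL) per layer, in series:
R_cast iron pipe wall = ln(170.5/165)/(2π×52.2×1) = 9.997×10^-5 K/W
R_vermiculite fill = ln(198.5/170.5)/(2π×0.0739×1) = 0.3275 K/W
R_outer film = 1/(h_o·2πr_oL) = 1/(10.9×2π×0.1985×1) = 0.07356 K/W
R_total = 0.4011 K/W
Q = ΔT/R_total = 110/0.4011

q′ ≈ 274 W/m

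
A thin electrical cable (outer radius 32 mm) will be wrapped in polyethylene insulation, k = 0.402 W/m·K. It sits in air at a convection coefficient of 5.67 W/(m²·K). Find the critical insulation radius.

For a cylinder r_cr = k/h = 0.402/5.67
r_cr = 70.9 mm; since the bare radius (32 mm) is below r_cr, adding a thin layer of insulation will *increase* heat loss.

r_cr ≈ 70.9 mm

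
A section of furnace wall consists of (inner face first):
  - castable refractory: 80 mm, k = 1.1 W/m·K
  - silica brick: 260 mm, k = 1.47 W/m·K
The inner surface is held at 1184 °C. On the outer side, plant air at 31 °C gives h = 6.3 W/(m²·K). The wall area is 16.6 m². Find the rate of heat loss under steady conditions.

Q ≈ 46900 W

Model the wall as resistances in series:
R_castable refractory = L/(kA) = 0.08/(1.1×16.6) = 0.004381 K/W
R_silica brick = L/(kA) = 0.26/(1.47×16.6) = 0.01065 K/W
R_outer film = 1/(h_o·A) = 1/(6.3×16.6) = 0.009562 K/W
R_total = 0.0246 K/W
Q = ΔT / R_total = 1153 / 0.0246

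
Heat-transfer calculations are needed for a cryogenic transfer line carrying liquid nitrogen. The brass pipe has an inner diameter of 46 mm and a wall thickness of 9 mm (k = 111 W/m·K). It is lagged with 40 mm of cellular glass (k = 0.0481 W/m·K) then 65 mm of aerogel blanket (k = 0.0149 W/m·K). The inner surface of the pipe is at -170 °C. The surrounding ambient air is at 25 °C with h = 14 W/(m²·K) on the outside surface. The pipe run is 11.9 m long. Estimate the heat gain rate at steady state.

Per-layer cylindrical resistances, series-summed:
R_brass pipe wall = ln(32/23)/(2π×111×11.9) = 3.979×10^-5 K/W
R_cellular glass = ln(72/32)/(2π×0.0481×11.9) = 0.2255 K/W
R_aerogel blanket = ln(137/72)/(2π×0.0149×11.9) = 0.5774 K/W
R_outer film = 1/(h_o·2πr_oL) = 1/(14×2π×0.137×11.9) = 0.006973 K/W
R_total = 0.8099 K/W
Q = ΔT/R_total = 195/0.8099

Q ≈ 241 W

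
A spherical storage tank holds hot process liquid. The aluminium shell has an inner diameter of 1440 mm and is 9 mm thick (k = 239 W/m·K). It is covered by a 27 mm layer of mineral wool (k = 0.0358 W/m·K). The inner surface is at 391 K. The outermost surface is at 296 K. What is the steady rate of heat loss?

Q ≈ 872 W

Each spherical layer contributes R = (1/r_i − 1/r_o)/(4πk):
R_aluminium shell = (1/0.72 − 1/0.729)/(4π×239) = 5.709×10^-6 K/W
R_mineral wool = (1/0.729 − 1/0.756)/(4π×0.0358) = 0.1089 K/W
R_total = 0.1089 K/W
Q = ΔT/R_total = 95/0.1089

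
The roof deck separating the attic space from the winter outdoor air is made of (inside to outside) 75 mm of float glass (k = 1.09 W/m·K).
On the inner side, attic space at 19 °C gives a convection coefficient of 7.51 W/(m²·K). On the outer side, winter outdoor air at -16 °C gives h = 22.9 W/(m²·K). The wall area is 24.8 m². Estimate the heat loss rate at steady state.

Q ≈ 3530 W

Treating each layer as a thermal resistance in series:
R_inner film = 1/(h_i·A) = 1/(7.51×24.8) = 0.005369 K/W
R_float glass = L/(kA) = 0.075/(1.09×24.8) = 0.002774 K/W
R_outer film = 1/(h_o·A) = 1/(22.9×24.8) = 0.001761 K/W
R_total = 0.009904 K/W
Q = ΔT / R_total = 35 / 0.009904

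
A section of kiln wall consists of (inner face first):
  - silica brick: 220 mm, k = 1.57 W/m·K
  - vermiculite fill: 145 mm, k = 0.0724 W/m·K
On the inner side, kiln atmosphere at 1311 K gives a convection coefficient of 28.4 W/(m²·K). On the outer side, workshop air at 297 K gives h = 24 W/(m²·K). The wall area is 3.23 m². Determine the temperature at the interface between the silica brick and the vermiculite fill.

T ≈ 1230 K

Series thermal resistances:
R_inner film = 1/(h_i·A) = 1/(28.4×3.23) = 0.0109 K/W
R_silica brick = L/(kA) = 0.22/(1.57×3.23) = 0.04338 K/W
R_vermiculite fill = L/(kA) = 0.145/(0.0724×3.23) = 0.6201 K/W
R_outer film = 1/(h_o·A) = 1/(24×3.23) = 0.0129 K/W
R_total = 0.6872 K/W;  Q = ΔT/R_total = 1014/0.6872 = 1475 W
T_interface = T_inner − Q·ΣR(inner→interface) = 1311 − 1480×0.05428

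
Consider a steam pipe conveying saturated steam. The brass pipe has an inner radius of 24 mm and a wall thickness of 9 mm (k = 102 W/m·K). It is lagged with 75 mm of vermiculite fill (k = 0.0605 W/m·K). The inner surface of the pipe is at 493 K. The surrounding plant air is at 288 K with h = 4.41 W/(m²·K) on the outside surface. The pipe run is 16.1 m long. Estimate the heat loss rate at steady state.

Cylindrical conduction, so R = ln(r₂/r₁)/(2πkL) per layer, in series:
R_brass pipe wall = ln(33/24)/(2π×102×16.1) = 3.086×10^-5 K/W
R_vermiculite fill = ln(108/33)/(2π×0.0605×16.1) = 0.1937 K/W
R_outer film = 1/(h_o·2πr_oL) = 1/(4.41×2π×0.108×16.1) = 0.02076 K/W
R_total = 0.2145 K/W
Q = ΔT/R_total = 205/0.2145

Q ≈ 956 W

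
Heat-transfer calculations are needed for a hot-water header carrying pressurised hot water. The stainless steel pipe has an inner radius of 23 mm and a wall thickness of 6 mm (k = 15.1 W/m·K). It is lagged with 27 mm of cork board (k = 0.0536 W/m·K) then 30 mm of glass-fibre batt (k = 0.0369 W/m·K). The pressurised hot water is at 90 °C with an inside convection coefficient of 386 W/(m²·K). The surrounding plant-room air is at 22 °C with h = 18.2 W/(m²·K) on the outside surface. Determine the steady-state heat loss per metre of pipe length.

q′ ≈ 17.3 W/m

Treating each annulus and film as a series resistance:
R_inner film = 1/(h_i·2πr₁L) = 1/(386×2π×0.023×1) = 0.01793 K/W
R_stainless steel pipe wall = ln(29/23)/(2π×15.1×1) = 0.002443 K/W
R_cork board = ln(56/29)/(2π×0.0536×1) = 1.954 K/W
R_glass-fibre batt = ln(86/56)/(2π×0.0369×1) = 1.85 K/W
R_outer film = 1/(h_o·2πr_oL) = 1/(18.2×2π×0.086×1) = 0.1017 K/W
R_total = 3.926 K/W
Q = ΔT/R_total = 68/3.926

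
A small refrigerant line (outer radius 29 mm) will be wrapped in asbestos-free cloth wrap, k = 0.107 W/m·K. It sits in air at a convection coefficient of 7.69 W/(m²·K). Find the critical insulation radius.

For a cylinder r_cr = k/h = 0.107/7.69
r_cr = 13.9 mm; since the bare radius (29 mm) is above r_cr, any added insulation will reduce heat loss.

r_cr ≈ 13.9 mm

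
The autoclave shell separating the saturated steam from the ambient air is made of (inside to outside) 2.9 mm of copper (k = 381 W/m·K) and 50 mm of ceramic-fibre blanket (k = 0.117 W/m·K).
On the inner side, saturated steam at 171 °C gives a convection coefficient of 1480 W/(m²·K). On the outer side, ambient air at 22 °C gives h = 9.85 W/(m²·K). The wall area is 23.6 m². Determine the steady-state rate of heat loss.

Treating each layer as a thermal resistance in series:
R_inner film = 1/(h_i·A) = 1/(1480×23.6) = 2.863×10^-5 K/W
R_copper = L/(kA) = 0.0029/(381×23.6) = 3.225×10^-7 K/W
R_ceramic-fibre blanket = L/(kA) = 0.05/(0.117×23.6) = 0.01811 K/W
R_outer film = 1/(h_o·A) = 1/(9.85×23.6) = 0.004302 K/W
R_total = 0.02244 K/W
Q = ΔT / R_total = 149 / 0.02244

Q ≈ 6640 W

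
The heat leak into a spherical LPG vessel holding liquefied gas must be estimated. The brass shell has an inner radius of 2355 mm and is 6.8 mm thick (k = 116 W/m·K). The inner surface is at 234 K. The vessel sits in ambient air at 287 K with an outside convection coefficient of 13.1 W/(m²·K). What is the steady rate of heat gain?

Each spherical layer contributes R = (1/r_i − 1/r_o)/(4πk):
R_brass shell = (1/2.355 − 1/2.3618)/(4π×116) = 8.387×10^-7 K/W
R_outer film = 1/(h·4πr_o²) = 1/(13.1×4π×2.3618²) = 0.001089 K/W
R_total = 0.00109 K/W
Q = ΔT/R_total = 53/0.00109

Q ≈ 48600 W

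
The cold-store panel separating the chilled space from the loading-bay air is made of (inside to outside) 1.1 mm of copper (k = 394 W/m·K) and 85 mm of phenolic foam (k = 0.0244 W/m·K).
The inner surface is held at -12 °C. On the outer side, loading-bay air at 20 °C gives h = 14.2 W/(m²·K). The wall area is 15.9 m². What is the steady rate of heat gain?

Q ≈ 143 W

Using the resistance-network approach (series):
R_copper = L/(kA) = 0.0011/(394×15.9) = 1.756×10^-7 K/W
R_phenolic foam = L/(kA) = 0.085/(0.0244×15.9) = 0.2191 K/W
R_outer film = 1/(h_o·A) = 1/(14.2×15.9) = 0.004429 K/W
R_total = 0.2235 K/W
Q = ΔT / R_total = 32 / 0.2235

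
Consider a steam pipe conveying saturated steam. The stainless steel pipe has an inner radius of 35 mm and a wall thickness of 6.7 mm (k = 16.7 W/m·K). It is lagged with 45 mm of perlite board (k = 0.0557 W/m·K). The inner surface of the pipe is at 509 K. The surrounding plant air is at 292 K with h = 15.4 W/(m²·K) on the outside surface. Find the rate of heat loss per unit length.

For a radial system each layer contributes R = ln(r_out/r_in)/(2πkL); films add R = 1/(hA).
R_stainless steel pipe wall = ln(41.7/35)/(2π×16.7×1) = 0.001669 K/W
R_perlite board = ln(86.7/41.7)/(2π×0.0557×1) = 2.091 K/W
R_outer film = 1/(h_o·2πr_oL) = 1/(15.4×2π×0.0867×1) = 0.1192 K/W
R_total = 2.212 K/W
Q = ΔT/R_total = 217/2.212

q′ ≈ 98.1 W/m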